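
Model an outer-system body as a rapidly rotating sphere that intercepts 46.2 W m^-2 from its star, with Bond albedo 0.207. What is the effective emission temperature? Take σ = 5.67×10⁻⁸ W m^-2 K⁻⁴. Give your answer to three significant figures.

The planet absorbs (1−α)S over its disc πR² and re-emits over 4πR², so the mean absorbed flux is (1−0.207)·46.20/4 = 9.159 W m^-2.
Balancing against σT⁴: T = (9.159/5.67×10⁻⁸)^(1/4) = 112.7 K.

113 kelvin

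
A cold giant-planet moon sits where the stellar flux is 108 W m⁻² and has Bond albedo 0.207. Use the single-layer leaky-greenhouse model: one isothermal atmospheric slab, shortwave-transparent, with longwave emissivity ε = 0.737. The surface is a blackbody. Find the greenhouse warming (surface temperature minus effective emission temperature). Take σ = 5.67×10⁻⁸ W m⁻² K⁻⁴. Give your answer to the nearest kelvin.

17 K

At the top of the atmosphere, σT_e⁴ = S(1−α)/4 = 21.41 W m⁻², giving T_e = 139.4 K.
Surface balance with a leaky layer gives σT_s⁴ = σT_e⁴·2/(2−ε), so T_s = T_e·[2/(2−0.737)]^(1/4) = 156.4 K.
T_s − T_e = 156.4 − 139.4 = 16.98 K.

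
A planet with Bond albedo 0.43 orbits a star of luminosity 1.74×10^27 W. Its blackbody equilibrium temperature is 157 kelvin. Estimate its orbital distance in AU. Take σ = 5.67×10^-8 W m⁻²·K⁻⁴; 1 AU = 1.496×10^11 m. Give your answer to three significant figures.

5.06 AU

Energy balance gives S = 4σT⁴/(1−α) = 241.8 W m⁻².
S = L/(4πd²) → d = √(L/4πS) = √(1.74×10^27/(4π·241.8)) = 7.568×10^11 m = 5.059 AU.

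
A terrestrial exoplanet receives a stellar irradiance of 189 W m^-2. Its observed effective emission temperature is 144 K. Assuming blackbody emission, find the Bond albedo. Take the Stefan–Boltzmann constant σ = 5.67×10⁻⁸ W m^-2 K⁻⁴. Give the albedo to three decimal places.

From σT⁴ = S(1−α)/4 we invert for α: 1−α = 4σT⁴/S.
4σT⁴ = 4·5.67×10⁻⁸·(144)⁴ = 97.52 W m^-2.
Hence α = 1 − 97.52/189.0 = 0.4840.

0.484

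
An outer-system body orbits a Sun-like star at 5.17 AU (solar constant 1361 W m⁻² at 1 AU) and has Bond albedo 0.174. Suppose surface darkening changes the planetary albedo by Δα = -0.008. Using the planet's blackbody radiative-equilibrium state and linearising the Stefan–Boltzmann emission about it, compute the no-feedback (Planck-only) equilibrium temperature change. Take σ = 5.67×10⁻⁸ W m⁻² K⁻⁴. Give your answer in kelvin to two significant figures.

Irradiance scales as 1/d², so S = 1361 W m⁻² × (1/5.17)² = 50.92 W m⁻².
Reference equilibrium: T_e = [S(1−α)/(4σ)]^(1/4) = 116.7 K.
The change in absorbed flux is Δ[S(1−α)/4] = −SΔα/4 = 0.1018 W m⁻².
Planck response: λ_P = 4σT_e³ = 4·5.67×10⁻⁸·(116.7)³ = 0.3604 W m⁻²/K.
So ΔT₀ = 0.1018/0.3604 = 0.283 K.

0.28 kelvin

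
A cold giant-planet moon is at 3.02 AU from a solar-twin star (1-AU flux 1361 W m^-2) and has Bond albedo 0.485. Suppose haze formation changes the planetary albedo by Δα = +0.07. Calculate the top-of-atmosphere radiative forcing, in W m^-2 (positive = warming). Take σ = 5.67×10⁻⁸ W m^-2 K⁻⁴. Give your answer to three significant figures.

Irradiance scales as 1/d², so S = 1361 W m^-2 × (1/3.02)² = 149.2 W m^-2.
ΔF = −(S/4)Δα = −(149.2/4)×(+0.07) = -2.611 W m^-2.

-2.61 W m^-2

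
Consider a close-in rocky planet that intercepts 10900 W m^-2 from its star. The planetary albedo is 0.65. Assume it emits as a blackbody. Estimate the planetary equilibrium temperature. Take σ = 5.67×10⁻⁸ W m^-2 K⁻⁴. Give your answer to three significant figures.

360 K

Averaging over the sphere, the absorbed flux is S(1−α)/4 = 953.7 W m^-2.
Balancing against σT⁴: T = (953.7/5.67×10⁻⁸)^(1/4) = 360.1 K.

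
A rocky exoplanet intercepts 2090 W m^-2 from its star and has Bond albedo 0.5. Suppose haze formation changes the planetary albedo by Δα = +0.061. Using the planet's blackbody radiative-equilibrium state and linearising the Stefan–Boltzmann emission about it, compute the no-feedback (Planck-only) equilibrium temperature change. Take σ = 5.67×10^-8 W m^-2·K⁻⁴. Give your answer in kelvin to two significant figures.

-7.9 kelvin

Unperturbed T_e = [2090·(1−0.5)/(4σ)]^¼ = 260.5 K.
TOA radiative forcing: ΔF = −S·Δα/4 = −2090·(+0.061)/4 = -31.87 W m^-2.
The Planck feedback parameter is 4σT_e³ = 4.011 W m^-2/K.
So ΔT₀ = -31.87/4.011 = -7.95 K.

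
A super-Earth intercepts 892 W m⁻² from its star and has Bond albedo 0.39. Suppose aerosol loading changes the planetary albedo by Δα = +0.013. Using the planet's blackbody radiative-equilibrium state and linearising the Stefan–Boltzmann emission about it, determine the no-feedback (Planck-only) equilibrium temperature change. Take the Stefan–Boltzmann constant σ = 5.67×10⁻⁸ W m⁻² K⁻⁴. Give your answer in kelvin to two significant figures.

-1.2 K

Reference equilibrium: T_e = [S(1−α)/(4σ)]^(1/4) = 221.3 K.
ΔF = −(S/4)Δα = −(892.0/4)×(+0.013) = -2.899 W m⁻².
The Planck feedback parameter is 4σT_e³ = 2.459 W m⁻²/K.
ΔT₀ = ΔF/λ_P = -2.899/2.459 = -1.18 K.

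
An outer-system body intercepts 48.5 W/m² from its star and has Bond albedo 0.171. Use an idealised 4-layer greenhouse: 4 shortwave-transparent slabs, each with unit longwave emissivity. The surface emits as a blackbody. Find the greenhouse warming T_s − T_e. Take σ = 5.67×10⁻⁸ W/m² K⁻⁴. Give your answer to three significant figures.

Top-of-atmosphere balance: σT_e⁴ = S(1−α)/4 = 10.05 W/m² → T_e = 115.4 K.
T_s = (N+1)^(1/4)·T_e = 172.5 K.
So the greenhouse effect raises the surface by 172.5 − 115.4 = 57.16 K.

57.2 K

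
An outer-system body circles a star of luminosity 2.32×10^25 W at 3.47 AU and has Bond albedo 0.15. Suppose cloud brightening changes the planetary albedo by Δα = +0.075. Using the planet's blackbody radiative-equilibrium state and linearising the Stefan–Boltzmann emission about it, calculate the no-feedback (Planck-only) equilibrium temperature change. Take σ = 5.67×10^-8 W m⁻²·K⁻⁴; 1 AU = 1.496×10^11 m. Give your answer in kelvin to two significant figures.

-1.6 K

Orbital distance: d = 3.47 AU = 5.191×10^11 m.
Flux at the orbit: S = L/(4πd²) = 2.32×10^25/(4π·(5.19×10^11)²) = 6.851 W m⁻².
Reference equilibrium: T_e = [S(1−α)/(4σ)]^(1/4) = 71.18 K.
The change in absorbed flux is Δ[S(1−α)/4] = −SΔα/4 = -0.1285 W m⁻².
Linearising σT⁴ gives d(σT⁴)/dT = 4σT_e³ = 0.08181 W m⁻² per K.
So ΔT₀ = -0.1285/0.08181 = -1.57 K.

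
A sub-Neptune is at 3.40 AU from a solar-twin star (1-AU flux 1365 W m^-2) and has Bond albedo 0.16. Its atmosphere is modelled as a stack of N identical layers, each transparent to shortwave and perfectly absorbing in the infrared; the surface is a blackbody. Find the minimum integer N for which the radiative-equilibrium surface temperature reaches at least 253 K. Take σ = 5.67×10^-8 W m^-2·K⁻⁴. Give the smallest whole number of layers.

Flux at the orbit: S = 1365/(3.40)² = 118.1 W m^-2.
Top-of-atmosphere balance: σT_e⁴ = S(1−α)/4 = 24.80 W m^-2 → T_e = 144.6 K.
T_s = (N+1)^(1/4)·T_e ≥ 253 K requires N+1 ≥ (T_s/T_e)⁴ = (253/144.6)⁴ = 9.369.
Rounding up, N = 9.

9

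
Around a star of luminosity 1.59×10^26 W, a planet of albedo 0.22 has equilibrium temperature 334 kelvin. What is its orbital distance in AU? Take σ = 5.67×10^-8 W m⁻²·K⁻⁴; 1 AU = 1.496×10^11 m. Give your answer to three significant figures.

0.395 AU

The flux needed for this T is 4σT⁴/(1−0.22) = 3619 W m⁻².
From L = 4πd²S, d = √(1.59×10^26/(4π·3619)) = 5.913×10^10 m = 0.3953 AU.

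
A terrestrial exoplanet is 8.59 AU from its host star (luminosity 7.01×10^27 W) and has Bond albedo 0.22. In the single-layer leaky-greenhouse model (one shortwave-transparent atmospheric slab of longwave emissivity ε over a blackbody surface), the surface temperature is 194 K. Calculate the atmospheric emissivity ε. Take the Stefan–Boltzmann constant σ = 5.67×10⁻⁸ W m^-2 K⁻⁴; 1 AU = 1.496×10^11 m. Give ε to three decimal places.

0.360

Orbital distance: d = 8.59 AU = 1.285×10^12 m.
Flux at the orbit: S = L/(4πd²) = 7.01×10^27/(4π·(1.29×10^12)²) = 337.8 W m^-2.
First, T_e = [337.8·(1−0.22)/(4σ)]^(1/4) = 184.6 K.
Since (2−ε)/2 = (T_e/T_s)⁴ = 0.8202, ε = 0.3597.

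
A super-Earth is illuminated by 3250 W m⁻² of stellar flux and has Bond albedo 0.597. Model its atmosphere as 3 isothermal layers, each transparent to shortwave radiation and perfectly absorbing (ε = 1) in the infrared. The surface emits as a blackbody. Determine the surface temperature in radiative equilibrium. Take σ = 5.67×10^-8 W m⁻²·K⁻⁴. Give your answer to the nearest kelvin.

390 K

Top-of-atmosphere balance: σT_e⁴ = S(1−α)/4 = 327.4 W m⁻² → T_e = 275.7 K.
For an N-layer opaque stack, T_s⁴ = (N+1)T_e⁴, hence T_s = (4)^(1/4)×275.7 K = 389.9 K.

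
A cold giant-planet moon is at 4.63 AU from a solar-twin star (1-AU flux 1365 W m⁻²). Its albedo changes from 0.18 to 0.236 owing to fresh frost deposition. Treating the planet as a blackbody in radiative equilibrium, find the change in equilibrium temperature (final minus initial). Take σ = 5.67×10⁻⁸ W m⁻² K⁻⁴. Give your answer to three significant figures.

Irradiance scales as 1/d², so S = 1365 W m⁻² × (1/4.63)² = 63.68 W m⁻².
With α = 0.18, T₁ = 123.2 K.
After:  T₂ = [63.68·0.764/(4σ)]^(1/4) = 121.0 K.
ΔT = T₂ − T₁ = -2.159 K.

-2.16 K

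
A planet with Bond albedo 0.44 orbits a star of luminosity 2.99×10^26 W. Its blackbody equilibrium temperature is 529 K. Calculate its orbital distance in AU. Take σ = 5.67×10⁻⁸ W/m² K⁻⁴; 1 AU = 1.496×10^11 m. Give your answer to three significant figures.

0.183 AU

The flux needed for this T is 4σT⁴/(1−0.44) = 31720 W/m².
S = L/(4πd²) → d = √(L/4πS) = √(2.99×10^26/(4π·31720)) = 2.739×10^10 m = 0.1831 AU.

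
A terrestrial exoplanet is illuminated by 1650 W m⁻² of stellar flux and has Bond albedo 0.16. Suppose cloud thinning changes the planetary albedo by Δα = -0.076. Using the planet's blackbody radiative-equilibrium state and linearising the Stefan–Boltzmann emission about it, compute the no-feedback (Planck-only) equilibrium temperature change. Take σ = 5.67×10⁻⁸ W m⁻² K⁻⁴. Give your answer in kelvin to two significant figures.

6.3 K

The baseline emission temperature is T_e = 279.6 K.
TOA radiative forcing: ΔF = −S·Δα/4 = −1650·(-0.076)/4 = 31.35 W m⁻².
Linearising σT⁴ gives d(σT⁴)/dT = 4σT_e³ = 4.957 W m⁻² per K.
Hence the no-feedback warming is ΔF/(4σT_e³) = 6.32 K.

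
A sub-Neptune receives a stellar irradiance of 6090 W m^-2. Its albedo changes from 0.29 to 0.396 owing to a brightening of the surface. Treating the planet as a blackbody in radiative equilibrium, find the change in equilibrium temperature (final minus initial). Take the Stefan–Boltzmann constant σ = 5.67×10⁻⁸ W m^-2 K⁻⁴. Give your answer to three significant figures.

-14.7 kelvin

Before: T₁ = [6090·0.71/(4σ)]^(1/4) = 371.6 K.
Final:   T₂ = [S(1−0.396)/(4σ)]^(1/4) = 356.9 K.
ΔT = T₂ − T₁ = -14.72 K.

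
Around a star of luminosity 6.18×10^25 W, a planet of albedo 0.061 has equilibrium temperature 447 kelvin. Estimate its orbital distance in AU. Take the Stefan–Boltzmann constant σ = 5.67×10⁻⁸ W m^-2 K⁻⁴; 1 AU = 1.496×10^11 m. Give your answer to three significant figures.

0.151 AU

Required flux: S = 4σT⁴/(1−α) = 9643 W m^-2.
From L = 4πd²S, d = √(6.18×10^25/(4π·9643)) = 2.258×10^10 m = 0.1510 AU.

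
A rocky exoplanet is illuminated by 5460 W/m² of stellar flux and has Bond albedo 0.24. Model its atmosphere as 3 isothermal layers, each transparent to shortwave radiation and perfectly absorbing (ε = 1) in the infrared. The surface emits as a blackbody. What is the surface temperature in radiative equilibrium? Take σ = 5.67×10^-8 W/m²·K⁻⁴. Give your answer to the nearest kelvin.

520 K

OLR = S(1−α)/4 = 1037 W/m²; the top layer radiates at T_e = 367.8 K.
With N = 3 opaque layers, T_s = (N+1)^(1/4)·T_e = 4^(1/4)·367.8 = 520.1 K.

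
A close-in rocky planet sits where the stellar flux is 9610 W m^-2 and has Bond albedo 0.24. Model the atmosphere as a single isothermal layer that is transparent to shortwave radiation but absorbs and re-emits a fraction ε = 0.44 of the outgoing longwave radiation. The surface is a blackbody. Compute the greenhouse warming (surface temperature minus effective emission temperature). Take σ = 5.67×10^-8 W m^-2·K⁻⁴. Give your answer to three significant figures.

27.1 K

The planet radiates to space at T_e = [S(1−α)/(4σ)]^(1/4) = 423.6 K.
Surface balance with a leaky layer gives σT_s⁴ = σT_e⁴·2/(2−ε), so T_s = T_e·[2/(2−0.44)]^(1/4) = 450.8 K.
The atmosphere warms the surface by 27.15 K.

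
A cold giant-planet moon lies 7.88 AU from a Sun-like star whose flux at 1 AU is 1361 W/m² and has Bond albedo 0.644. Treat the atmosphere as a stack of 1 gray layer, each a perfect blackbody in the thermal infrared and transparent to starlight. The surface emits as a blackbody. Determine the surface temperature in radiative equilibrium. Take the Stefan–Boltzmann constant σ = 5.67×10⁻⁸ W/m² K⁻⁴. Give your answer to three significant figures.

91.1 K

Irradiance scales as 1/d², so S = 1361 W/m² × (1/7.88)² = 21.92 W/m².
The effective emission temperature is T_e = [S(1−α)/(4σ)]^¼ = 76.59 K.
With N = 1 opaque layers, T_s = (N+1)^(1/4)·T_e = 2^(1/4)·76.59 = 91.08 K.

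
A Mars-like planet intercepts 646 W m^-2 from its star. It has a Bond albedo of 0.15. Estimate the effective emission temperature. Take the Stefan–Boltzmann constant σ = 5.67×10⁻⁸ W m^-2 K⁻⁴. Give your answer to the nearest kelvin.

Absorbed flux (global mean): S(1−α)/4 = 646.0·0.85/4 = 137.3 W m^-2.
Balancing against σT⁴: T = (137.3/5.67×10⁻⁸)^(1/4) = 221.8 K.

222 K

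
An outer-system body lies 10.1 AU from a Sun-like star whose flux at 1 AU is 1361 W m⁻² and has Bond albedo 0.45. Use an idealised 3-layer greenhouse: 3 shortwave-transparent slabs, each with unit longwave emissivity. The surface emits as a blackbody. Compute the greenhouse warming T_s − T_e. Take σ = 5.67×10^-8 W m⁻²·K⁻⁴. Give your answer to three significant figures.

31.2 K

By the inverse-square law, S = 1361/10.1² = 13.34 W m⁻².
The effective emission temperature is T_e = [S(1−α)/(4σ)]^¼ = 75.42 K.
T_s = (N+1)^(1/4)·T_e = 106.7 K.
Warming: T_s − T_e = 31.24 K.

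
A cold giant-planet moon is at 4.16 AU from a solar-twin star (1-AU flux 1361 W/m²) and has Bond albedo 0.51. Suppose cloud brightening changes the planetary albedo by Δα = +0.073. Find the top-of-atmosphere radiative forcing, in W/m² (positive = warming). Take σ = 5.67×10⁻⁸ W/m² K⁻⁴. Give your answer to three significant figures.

Flux at the orbit: S = 1361/(4.16)² = 78.65 W/m².
ΔF = −(S/4)Δα = −(78.65/4)×(+0.073) = -1.435 W/m².

-1.44 W/m²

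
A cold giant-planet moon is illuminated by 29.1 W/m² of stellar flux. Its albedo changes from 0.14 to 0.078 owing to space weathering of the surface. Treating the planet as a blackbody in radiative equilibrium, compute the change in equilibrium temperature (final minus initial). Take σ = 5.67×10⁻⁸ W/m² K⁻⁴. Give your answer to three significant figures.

Initial: T₁ = [S(1−0.14)/(4σ)]^(1/4) = 102.5 K.
Final:   T₂ = [S(1−0.078)/(4σ)]^(1/4) = 104.3 K.
Change: 104.3 − 102.5 = 1.799 K.

1.80 K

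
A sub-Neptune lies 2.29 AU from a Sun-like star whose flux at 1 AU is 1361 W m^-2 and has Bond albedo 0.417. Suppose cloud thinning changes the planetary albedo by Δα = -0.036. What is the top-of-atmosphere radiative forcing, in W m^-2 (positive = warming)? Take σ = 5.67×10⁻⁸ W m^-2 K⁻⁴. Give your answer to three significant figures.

Irradiance scales as 1/d², so S = 1361 W m^-2 × (1/2.29)² = 259.5 W m^-2.
ΔF = −(S/4)Δα = −(259.5/4)×(-0.036) = 2.336 W m^-2.

2.34 W m^-2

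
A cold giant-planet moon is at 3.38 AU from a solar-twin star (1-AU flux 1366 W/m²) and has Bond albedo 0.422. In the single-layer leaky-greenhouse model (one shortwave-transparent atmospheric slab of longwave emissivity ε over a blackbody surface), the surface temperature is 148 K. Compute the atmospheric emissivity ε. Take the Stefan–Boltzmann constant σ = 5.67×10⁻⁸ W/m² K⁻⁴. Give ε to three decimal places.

0.730

By the inverse-square law, S = 1366/3.38² = 119.6 W/m².
Effective temperature: T_e = [S(1−α)/(4σ)]^(1/4) = 132.1 K.
T_s⁴ = T_e⁴·2/(2−ε) → ε = 2 − 2(T_e/T_s)⁴ = 2 − 2·(132.1/148)⁴ = 0.7298.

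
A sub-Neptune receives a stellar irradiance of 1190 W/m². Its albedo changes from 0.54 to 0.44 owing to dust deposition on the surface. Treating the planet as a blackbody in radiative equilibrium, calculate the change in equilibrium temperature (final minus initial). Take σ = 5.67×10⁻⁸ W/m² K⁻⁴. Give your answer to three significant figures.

Initial: T₁ = [S(1−0.54)/(4σ)]^(1/4) = 221.6 K.
After:  T₂ = [1190·0.56/(4σ)]^(1/4) = 232.8 K.
ΔT = T₂ − T₁ = 11.17 K.

11.2 K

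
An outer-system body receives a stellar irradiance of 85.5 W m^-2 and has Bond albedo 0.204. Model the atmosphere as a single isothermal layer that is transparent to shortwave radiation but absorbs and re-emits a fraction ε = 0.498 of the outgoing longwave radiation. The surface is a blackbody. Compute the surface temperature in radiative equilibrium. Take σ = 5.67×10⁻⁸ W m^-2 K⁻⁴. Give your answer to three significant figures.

Effective emission temperature (TOA balance): σT_e⁴ = S(1−α)/4 = 17.01 W m^-2 → T_e = 131.6 K.
Surface balance with a leaky layer gives σT_s⁴ = σT_e⁴·2/(2−ε), so T_s = T_e·[2/(2−0.498)]^(1/4) = 141.4 K.

141 K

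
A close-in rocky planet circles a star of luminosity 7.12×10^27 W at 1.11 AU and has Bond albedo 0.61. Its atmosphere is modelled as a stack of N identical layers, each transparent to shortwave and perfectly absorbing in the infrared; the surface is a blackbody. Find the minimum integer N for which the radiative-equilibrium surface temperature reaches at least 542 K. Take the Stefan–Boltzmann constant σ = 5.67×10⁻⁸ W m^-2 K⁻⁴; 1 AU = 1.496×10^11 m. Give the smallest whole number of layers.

Orbital distance: d = 1.11 AU = 1.661×10^11 m.
Spreading L over a sphere of radius d: S = 7.12×10^27/(4π·1.66×10^11²) = 20550 W m^-2.
Top-of-atmosphere balance: σT_e⁴ = S(1−α)/4 = 2003 W m^-2 → T_e = 433.6 K.
Need (N+1)T_e⁴ ≥ T_s⁴, i.e. N+1 ≥ (542/433.6)⁴ = 2.442.
So N ≥ 1.442; the smallest integer is N = 2.

2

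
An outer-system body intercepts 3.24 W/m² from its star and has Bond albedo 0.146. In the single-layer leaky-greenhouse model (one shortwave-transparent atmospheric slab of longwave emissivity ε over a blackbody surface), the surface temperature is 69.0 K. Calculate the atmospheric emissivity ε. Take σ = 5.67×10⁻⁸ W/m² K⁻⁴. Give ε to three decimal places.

0.924

First, T_e = [3.240·(1−0.146)/(4σ)]^(1/4) = 59.10 K.
Since (2−ε)/2 = (T_e/T_s)⁴ = 0.5382, ε = 0.9236.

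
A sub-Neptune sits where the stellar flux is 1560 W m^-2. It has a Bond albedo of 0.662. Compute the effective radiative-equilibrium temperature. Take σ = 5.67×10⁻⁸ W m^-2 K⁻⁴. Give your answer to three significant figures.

220 K

The planet absorbs (1−α)S over its disc πR² and re-emits over 4πR², so the mean absorbed flux is (1−0.662)·1560/4 = 131.8 W m^-2.
In equilibrium σT⁴ equals this, so T = 219.6 K.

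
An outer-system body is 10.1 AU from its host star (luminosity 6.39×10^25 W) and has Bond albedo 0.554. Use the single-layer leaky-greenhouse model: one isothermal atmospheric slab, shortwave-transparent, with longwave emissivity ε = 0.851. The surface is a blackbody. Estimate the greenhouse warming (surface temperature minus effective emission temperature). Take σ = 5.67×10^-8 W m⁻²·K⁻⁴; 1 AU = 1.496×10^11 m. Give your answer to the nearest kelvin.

7 K

d = 10.1 × 1.496×10^11 m = 1.511×10^12 m.
S = L/(4πd²) = 2.227 W m⁻².
Effective emission temperature (TOA balance): σT_e⁴ = S(1−α)/4 = 0.2483 W m⁻² → T_e = 45.75 K.
The surface balance (absorbed SW + ε·downward IR = σT_s⁴) with T_a⁴ = T_s⁴/2 reduces to T_s = T_e·[2/(2−ε)]^¼ = 52.55 K.
Greenhouse warming: T_s − T_e = 6.799 K.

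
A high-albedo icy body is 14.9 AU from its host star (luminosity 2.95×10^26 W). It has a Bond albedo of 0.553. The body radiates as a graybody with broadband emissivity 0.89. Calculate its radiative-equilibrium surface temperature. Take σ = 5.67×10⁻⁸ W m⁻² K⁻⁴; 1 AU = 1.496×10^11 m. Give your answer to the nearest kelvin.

57 kelvin

Orbital distance: d = 14.9 AU = 2.229×10^12 m.
Spreading L over a sphere of radius d: S = 2.95×10^26/(4π·2.23×10^12²) = 4.725 W m⁻².
The planet absorbs (1−α)S over its disc πR² and re-emits over 4πR², so the mean absorbed flux is (1−0.553)·4.725/4 = 0.5280 W m⁻².
Radiative balance εσT⁴ = 0.5280 gives T = [0.5280/(0.89·σ)]^(1/4) = 56.87 K.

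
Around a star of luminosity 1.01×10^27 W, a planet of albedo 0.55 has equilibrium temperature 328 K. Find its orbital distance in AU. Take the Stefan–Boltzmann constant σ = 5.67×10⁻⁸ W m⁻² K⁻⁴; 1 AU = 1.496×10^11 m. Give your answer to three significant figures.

Required flux: S = 4σT⁴/(1−α) = 5833 W m⁻².
Then d = [L/(4πS)]^(1/2) = 1.174×10^11 m, i.e. 0.7846 AU.

0.785 AU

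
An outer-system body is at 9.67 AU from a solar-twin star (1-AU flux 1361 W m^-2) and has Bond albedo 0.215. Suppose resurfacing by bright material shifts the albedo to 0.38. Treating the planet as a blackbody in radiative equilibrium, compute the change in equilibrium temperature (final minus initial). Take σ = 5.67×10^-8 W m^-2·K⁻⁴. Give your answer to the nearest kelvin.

-5 K

Irradiance scales as 1/d², so S = 1361 W m^-2 × (1/9.67)² = 14.55 W m^-2.
Initial: T₁ = [S(1−0.215)/(4σ)]^(1/4) = 84.25 K.
With α = 0.38, T₂ = 79.42 K.
ΔT = T₂ − T₁ = -4.826 K.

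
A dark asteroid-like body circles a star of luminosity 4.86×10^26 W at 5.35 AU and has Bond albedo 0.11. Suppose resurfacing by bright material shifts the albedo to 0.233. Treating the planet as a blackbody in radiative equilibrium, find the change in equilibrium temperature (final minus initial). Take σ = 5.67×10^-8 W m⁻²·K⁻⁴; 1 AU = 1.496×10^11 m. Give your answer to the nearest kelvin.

d = 5.35 × 1.496×10^11 m = 8.004×10^11 m.
Flux at the orbit: S = L/(4πd²) = 4.86×10^26/(4π·(8.00×10^11)²) = 60.37 W m⁻².
With α = 0.11, T₁ = 124.1 K.
After:  T₂ = [60.37·0.767/(4σ)]^(1/4) = 119.5 K.
ΔT = T₂ − T₁ = -4.528 K.

-5 kelvin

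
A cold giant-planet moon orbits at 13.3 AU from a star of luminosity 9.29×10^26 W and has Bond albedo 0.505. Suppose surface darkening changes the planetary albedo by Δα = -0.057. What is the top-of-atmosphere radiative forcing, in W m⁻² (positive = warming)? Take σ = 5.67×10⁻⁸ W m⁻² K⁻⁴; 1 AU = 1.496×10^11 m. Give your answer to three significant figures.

0.266 W m⁻²

d = 13.3 × 1.496×10^11 m = 1.990×10^12 m.
Flux at the orbit: S = L/(4πd²) = 9.29×10^26/(4π·(1.99×10^12)²) = 18.67 W m⁻².
The change in absorbed flux is Δ[S(1−α)/4] = −SΔα/4 = 0.2661 W m⁻².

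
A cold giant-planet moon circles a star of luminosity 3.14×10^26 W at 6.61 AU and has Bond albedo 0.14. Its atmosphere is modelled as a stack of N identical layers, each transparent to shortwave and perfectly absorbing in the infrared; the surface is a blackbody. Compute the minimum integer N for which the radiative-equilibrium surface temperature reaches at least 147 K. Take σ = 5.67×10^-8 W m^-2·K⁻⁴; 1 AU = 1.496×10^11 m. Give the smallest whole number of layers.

d = 6.61 × 1.496×10^11 m = 9.889×10^11 m.
Spreading L over a sphere of radius d: S = 3.14×10^26/(4π·9.89×10^11²) = 25.55 W m^-2.
Top-of-atmosphere balance: σT_e⁴ = S(1−α)/4 = 5.494 W m^-2 → T_e = 99.21 K.
Need (N+1)T_e⁴ ≥ T_s⁴, i.e. N+1 ≥ (147/99.21)⁴ = 4.819.
So N ≥ 3.819; the smallest integer is N = 4.

4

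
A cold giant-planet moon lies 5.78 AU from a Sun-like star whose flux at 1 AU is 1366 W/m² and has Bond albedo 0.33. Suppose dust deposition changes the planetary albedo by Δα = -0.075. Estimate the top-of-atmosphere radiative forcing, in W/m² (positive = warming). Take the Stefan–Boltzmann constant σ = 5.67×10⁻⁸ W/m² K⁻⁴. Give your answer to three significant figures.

By the inverse-square law, S = 1366/5.78² = 40.89 W/m².
ΔF = −(S/4)Δα = −(40.89/4)×(-0.075) = 0.7666 W/m².

0.767 W/m²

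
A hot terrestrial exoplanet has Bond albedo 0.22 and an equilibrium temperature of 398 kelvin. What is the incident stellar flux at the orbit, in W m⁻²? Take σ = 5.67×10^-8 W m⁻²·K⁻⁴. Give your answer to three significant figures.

7300 W m⁻²

Invert the energy balance for S: S = 4σT⁴/(1−α).
σT⁴ = 5.67×10⁻⁸·(398)⁴ = 1423 W m⁻².
So S = 4×1423/(1−0.22) = 7296 W m⁻².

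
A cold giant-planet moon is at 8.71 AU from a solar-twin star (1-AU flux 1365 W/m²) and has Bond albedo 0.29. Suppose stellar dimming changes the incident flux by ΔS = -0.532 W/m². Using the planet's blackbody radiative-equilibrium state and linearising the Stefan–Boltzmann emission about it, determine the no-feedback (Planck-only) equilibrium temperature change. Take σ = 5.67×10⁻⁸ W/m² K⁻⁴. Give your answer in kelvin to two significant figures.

Irradiance scales as 1/d², so S = 1365 W/m² × (1/8.71)² = 17.99 W/m².
Unperturbed T_e = [17.99·(1−0.29)/(4σ)]^¼ = 86.63 K.
ΔF = Δ[S(1−α)]/4 = (1−0.29)·-0.532/4 = -0.09443 W/m².
The Planck feedback parameter is 4σT_e³ = 0.1475 W/m²/K.
So ΔT₀ = -0.09443/0.1475 = -0.640 K.

-0.64 K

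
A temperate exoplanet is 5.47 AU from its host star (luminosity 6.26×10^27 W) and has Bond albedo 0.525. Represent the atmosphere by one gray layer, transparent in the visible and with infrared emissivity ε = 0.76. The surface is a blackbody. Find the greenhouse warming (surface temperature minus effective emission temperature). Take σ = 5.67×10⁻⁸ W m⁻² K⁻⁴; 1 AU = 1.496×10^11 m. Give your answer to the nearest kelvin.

d = 5.47 × 1.496×10^11 m = 8.183×10^11 m.
S = L/(4πd²) = 743.9 W m⁻².
Effective emission temperature (TOA balance): σT_e⁴ = S(1−α)/4 = 88.34 W m⁻² → T_e = 198.7 K.
The surface balance (absorbed SW + ε·downward IR = σT_s⁴) with T_a⁴ = T_s⁴/2 reduces to T_s = T_e·[2/(2−ε)]^¼ = 223.9 K.
The atmosphere warms the surface by 25.22 K.

25 K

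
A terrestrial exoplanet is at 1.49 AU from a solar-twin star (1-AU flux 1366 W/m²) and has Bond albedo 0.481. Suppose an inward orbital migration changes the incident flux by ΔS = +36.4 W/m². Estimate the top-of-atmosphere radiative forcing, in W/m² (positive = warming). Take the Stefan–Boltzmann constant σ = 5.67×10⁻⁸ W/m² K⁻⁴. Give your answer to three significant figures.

Irradiance scales as 1/d², so S = 1366 W/m² × (1/1.49)² = 615.3 W/m².
ΔF = Δ[S(1−α)]/4 = (1−0.481)·+36.4/4 = 4.723 W/m².

4.72 W/m²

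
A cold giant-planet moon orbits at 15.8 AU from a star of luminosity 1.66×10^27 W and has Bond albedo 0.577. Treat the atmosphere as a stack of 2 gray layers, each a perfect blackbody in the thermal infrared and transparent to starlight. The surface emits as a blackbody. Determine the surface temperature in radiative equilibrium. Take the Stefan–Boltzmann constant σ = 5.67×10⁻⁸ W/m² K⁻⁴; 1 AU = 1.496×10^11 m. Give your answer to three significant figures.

107 K

Orbital distance: d = 15.8 AU = 2.364×10^12 m.
Flux at the orbit: S = L/(4πd²) = 1.66×10^27/(4π·(2.36×10^12)²) = 23.64 W/m².
The effective emission temperature is T_e = [S(1−α)/(4σ)]^¼ = 81.49 K.
For an N-layer opaque stack, T_s⁴ = (N+1)T_e⁴, hence T_s = (3)^(1/4)×81.49 K = 107.2 K.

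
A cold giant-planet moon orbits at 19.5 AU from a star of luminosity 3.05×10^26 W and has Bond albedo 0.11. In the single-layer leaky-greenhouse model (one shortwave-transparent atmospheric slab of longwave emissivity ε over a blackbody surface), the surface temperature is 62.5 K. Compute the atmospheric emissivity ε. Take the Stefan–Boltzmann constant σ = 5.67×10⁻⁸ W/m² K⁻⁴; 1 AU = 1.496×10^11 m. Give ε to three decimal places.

Orbital distance: d = 19.5 AU = 2.917×10^12 m.
Spreading L over a sphere of radius d: S = 3.05×10^26/(4π·2.92×10^12²) = 2.852 W/m².
Effective temperature: T_e = [S(1−α)/(4σ)]^(1/4) = 57.84 K.
T_s⁴ = T_e⁴·2/(2−ε) → ε = 2 − 2(T_e/T_s)⁴ = 2 − 2·(57.84/62.5)⁴ = 0.5331.

0.533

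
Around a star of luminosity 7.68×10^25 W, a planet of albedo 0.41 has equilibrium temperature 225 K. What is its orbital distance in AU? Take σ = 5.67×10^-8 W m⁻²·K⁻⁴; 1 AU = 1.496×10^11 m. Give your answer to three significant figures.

0.526 AU

Required flux: S = 4σT⁴/(1−α) = 985.2 W m⁻².
Then d = [L/(4πS)]^(1/2) = 7.876×10^10 m, i.e. 0.5265 AU.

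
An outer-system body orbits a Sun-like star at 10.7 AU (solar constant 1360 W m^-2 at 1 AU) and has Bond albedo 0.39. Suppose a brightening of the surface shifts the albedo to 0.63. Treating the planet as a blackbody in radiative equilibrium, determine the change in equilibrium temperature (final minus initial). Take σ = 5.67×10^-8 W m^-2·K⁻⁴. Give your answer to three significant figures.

Irradiance scales as 1/d², so S = 1360 W m^-2 × (1/10.7)² = 11.88 W m^-2.
With α = 0.39, T₁ = 75.18 K.
With α = 0.63, T₂ = 66.35 K.
Change: 66.35 − 75.18 = -8.833 K.

-8.83 K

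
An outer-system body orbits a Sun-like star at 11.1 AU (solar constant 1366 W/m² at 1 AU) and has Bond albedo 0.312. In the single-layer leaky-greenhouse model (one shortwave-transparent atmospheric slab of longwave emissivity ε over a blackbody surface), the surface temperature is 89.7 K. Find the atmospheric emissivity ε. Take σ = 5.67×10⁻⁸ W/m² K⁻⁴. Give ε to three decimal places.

0.961

Flux at the orbit: S = 1366/(11.1)² = 11.09 W/m².
First, T_e = [11.09·(1−0.312)/(4σ)]^(1/4) = 76.15 K.
Inverting T_s⁴ = 2T_e⁴/(2−ε): (T_e/T_s)⁴ = 0.5195, so ε = 2(1 − 0.5195) = 0.9610.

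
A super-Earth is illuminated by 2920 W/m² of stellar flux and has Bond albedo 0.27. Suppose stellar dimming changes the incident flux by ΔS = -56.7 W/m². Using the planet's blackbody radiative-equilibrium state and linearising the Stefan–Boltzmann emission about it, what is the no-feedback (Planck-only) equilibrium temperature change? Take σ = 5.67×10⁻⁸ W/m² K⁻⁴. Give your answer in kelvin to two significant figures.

-1.5 K

Unperturbed T_e = [2920·(1−0.27)/(4σ)]^¼ = 311.4 K.
Only a fraction (1−α) is absorbed and it's spread over 4πR², so ΔF = (1−α)ΔS/4 = -10.35 W/m².
Linearising σT⁴ gives d(σT⁴)/dT = 4σT_e³ = 6.846 W/m² per K.
So ΔT₀ = -10.35/6.846 = -1.51 K.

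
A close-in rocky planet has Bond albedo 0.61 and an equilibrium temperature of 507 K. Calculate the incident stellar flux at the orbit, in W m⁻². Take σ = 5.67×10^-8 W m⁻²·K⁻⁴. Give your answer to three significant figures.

Invert the energy balance for S: S = 4σT⁴/(1−α).
The emitted flux is σT⁴ = 3746 W m⁻².
S = 4·3746/0.39 = 38420 W m⁻².

38400 W m⁻²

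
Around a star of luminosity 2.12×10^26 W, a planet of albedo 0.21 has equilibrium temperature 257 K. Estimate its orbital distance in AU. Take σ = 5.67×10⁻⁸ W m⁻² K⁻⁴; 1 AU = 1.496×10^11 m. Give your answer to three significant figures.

0.776 AU

Energy balance gives S = 4σT⁴/(1−α) = 1252 W m⁻².
S = L/(4πd²) → d = √(L/4πS) = √(2.12×10^26/(4π·1252)) = 1.161×10^11 m = 0.7758 AU.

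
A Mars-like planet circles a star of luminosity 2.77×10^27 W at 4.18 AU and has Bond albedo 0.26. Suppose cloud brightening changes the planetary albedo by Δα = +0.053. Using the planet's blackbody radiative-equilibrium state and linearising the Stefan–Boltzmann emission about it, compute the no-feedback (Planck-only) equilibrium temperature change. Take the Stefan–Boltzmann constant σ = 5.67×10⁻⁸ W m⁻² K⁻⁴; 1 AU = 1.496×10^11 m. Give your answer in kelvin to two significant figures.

-3.7 K

Orbital distance: d = 4.18 AU = 6.253×10^11 m.
S = L/(4πd²) = 563.7 W m⁻².
The baseline emission temperature is T_e = 207.1 K.
ΔF = −(S/4)Δα = −(563.7/4)×(+0.053) = -7.469 W m⁻².
Planck response: λ_P = 4σT_e³ = 4·5.67×10⁻⁸·(207.1)³ = 2.014 W m⁻²/K.
Hence the no-feedback warming is ΔF/(4σT_e³) = -3.71 K.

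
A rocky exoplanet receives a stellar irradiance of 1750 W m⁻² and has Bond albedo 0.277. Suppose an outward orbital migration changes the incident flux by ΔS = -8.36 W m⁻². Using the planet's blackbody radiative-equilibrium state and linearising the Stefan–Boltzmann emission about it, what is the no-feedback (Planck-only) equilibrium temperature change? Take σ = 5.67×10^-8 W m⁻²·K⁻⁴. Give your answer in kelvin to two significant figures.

-0.33 K

Reference equilibrium: T_e = [S(1−α)/(4σ)]^(1/4) = 273.3 K.
ΔF = Δ[S(1−α)]/4 = (1−0.277)·-8.36/4 = -1.511 W m⁻².
The Planck feedback parameter is 4σT_e³ = 4.630 W m⁻²/K.
ΔT₀ = ΔF/λ_P = -1.511/4.630 = -0.326 K.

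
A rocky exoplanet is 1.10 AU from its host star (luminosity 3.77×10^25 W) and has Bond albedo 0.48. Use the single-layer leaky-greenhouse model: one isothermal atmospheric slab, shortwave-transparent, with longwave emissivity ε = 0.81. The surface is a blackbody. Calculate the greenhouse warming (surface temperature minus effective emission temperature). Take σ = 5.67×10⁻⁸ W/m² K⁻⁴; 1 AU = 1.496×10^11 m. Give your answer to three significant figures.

17.5 K

d = 1.10 × 1.496×10^11 m = 1.646×10^11 m.
Flux at the orbit: S = L/(4πd²) = 3.77×10^25/(4π·(1.65×10^11)²) = 110.8 W/m².
The planet radiates to space at T_e = [S(1−α)/(4σ)]^(1/4) = 126.2 K.
For a single slab of emissivity ε, T_s⁴ = 2T_e⁴/(2−ε); thus T_s = 126.2·(1.681)^(1/4) = 143.7 K.
T_s − T_e = 143.7 − 126.2 = 17.50 K.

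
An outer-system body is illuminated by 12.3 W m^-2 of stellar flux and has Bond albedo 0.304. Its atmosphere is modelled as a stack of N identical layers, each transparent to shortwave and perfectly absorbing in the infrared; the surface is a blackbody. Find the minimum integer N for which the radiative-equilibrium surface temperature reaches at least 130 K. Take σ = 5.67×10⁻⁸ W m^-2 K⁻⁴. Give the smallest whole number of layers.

Top-of-atmosphere balance: σT_e⁴ = S(1−α)/4 = 2.140 W m^-2 → T_e = 78.38 K.
T_s = (N+1)^(1/4)·T_e ≥ 130 K requires N+1 ≥ (T_s/T_e)⁴ = (130/78.38)⁴ = 7.567.
Rounding up, N = 7.

7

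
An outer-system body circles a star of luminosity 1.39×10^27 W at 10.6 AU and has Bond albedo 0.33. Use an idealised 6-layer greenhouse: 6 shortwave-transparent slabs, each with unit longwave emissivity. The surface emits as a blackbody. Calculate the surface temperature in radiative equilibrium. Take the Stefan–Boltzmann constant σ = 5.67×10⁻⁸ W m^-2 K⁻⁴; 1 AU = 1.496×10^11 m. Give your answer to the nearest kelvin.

Orbital distance: d = 10.6 AU = 1.586×10^12 m.
Spreading L over a sphere of radius d: S = 1.39×10^27/(4π·1.59×10^12²) = 43.99 W m^-2.
The effective emission temperature is T_e = [S(1−α)/(4σ)]^¼ = 106.8 K.
With N = 6 opaque layers, T_s = (N+1)^(1/4)·T_e = 7^(1/4)·106.8 = 173.7 K.

174 K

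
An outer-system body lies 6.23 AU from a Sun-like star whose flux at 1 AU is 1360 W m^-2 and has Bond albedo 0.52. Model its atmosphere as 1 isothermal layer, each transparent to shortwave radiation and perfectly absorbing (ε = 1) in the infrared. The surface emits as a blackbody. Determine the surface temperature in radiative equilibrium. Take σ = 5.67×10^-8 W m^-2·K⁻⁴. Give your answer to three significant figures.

110 K

By the inverse-square law, S = 1360/6.23² = 35.04 W m^-2.
The effective emission temperature is T_e = [S(1−α)/(4σ)]^¼ = 92.80 K.
For an N-layer opaque stack, T_s⁴ = (N+1)T_e⁴, hence T_s = (2)^(1/4)×92.80 K = 110.4 K.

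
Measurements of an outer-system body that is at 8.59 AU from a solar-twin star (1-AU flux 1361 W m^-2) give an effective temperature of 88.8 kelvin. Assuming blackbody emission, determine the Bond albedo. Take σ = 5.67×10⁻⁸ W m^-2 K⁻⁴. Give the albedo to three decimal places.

0.235

Irradiance scales as 1/d², so S = 1361 W m^-2 × (1/8.59)² = 18.44 W m^-2.
Rearranging the radiative balance, α = 1 − 4σT⁴/S.
4σT⁴ = 4·5.67×10⁻⁸·(88.8)⁴ = 14.10 W m^-2.
Hence α = 1 − 14.10/18.44 = 0.2354.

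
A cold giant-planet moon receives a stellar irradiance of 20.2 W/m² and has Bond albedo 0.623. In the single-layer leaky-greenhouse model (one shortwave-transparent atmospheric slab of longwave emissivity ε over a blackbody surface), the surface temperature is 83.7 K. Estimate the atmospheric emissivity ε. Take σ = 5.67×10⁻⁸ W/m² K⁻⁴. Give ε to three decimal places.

0.632

First, T_e = [20.20·(1−0.623)/(4σ)]^(1/4) = 76.12 K.
T_s⁴ = T_e⁴·2/(2−ε) → ε = 2 − 2(T_e/T_s)⁴ = 2 − 2·(76.12/83.7)⁴ = 0.6317.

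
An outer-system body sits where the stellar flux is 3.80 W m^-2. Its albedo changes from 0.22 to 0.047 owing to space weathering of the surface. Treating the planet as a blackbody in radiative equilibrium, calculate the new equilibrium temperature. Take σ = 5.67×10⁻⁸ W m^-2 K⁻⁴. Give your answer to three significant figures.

T₂ = [S(1−α₂)/(4σ)]^(1/4) = [3.800·0.953/(4σ)]^(1/4) = 63.21 K.

63.2 K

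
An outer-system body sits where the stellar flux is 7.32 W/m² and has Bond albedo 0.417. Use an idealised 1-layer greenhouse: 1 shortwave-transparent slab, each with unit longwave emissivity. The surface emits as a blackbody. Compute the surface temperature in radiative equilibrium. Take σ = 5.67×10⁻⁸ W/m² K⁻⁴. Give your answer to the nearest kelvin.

The effective emission temperature is T_e = [S(1−α)/(4σ)]^¼ = 65.86 K.
With N = 1 opaque layers, T_s = (N+1)^(1/4)·T_e = 2^(1/4)·65.86 = 78.32 K.

78 K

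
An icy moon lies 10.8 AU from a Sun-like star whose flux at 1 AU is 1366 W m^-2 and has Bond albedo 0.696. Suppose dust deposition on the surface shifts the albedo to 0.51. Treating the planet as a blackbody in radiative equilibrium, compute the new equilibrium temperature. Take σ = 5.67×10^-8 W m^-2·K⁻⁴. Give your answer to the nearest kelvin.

Irradiance scales as 1/d², so S = 1366 W m^-2 × (1/10.8)² = 11.71 W m^-2.
New equilibrium: T₂ = [(1−0.51)·11.71/(4σ)]^(1/4) = 70.92 K.

71 K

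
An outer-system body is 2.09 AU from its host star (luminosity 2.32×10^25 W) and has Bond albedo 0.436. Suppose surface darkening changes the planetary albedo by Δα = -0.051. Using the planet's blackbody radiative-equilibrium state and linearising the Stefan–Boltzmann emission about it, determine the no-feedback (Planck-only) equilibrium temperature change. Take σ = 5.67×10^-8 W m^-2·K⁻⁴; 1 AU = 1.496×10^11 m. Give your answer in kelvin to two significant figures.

Orbital distance: d = 2.09 AU = 3.127×10^11 m.
Flux at the orbit: S = L/(4πd²) = 2.32×10^25/(4π·(3.13×10^11)²) = 18.89 W m^-2.
The baseline emission temperature is T_e = 82.78 K.
TOA radiative forcing: ΔF = −S·Δα/4 = −18.89·(-0.051)/4 = 0.2408 W m^-2.
The Planck feedback parameter is 4σT_e³ = 0.1287 W m^-2/K.
ΔT₀ = ΔF/λ_P = 0.2408/0.1287 = 1.87 K.

1.9 K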